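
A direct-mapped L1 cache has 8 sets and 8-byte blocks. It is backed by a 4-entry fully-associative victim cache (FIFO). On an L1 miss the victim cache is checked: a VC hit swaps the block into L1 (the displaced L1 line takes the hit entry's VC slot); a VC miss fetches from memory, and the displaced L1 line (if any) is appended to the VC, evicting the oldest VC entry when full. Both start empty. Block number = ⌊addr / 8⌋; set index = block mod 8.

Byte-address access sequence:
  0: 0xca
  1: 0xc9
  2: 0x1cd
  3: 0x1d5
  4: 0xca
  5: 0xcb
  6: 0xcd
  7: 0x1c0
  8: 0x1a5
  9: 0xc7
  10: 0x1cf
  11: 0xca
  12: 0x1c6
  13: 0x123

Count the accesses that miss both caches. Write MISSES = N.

  [0] addr=0xca blk=25 s=1: MISS | VC []
  [1] addr=0xc9 blk=25 s=1: L1-HIT | VC []
  [2] addr=0x1cd blk=57 s=1: MISS | VC [25]
  [3] addr=0x1d5 blk=58 s=2: MISS | VC [25]
  [4] addr=0xca blk=25 s=1: VC-HIT | VC [57]
  [5] addr=0xcb blk=25 s=1: L1-HIT | VC [57]
  [6] addr=0xcd blk=25 s=1: L1-HIT | VC [57]
  [7] addr=0x1c0 blk=56 s=0: MISS | VC [57]
  [8] addr=0x1a5 blk=52 s=4: MISS | VC [57]
  [9] addr=0xc7 blk=24 s=0: MISS | VC [57, 56]
  [10] addr=0x1cf blk=57 s=1: VC-HIT | VC [25, 56]
  [11] addr=0xca blk=25 s=1: VC-HIT | VC [57, 56]
  [12] addr=0x1c6 blk=56 s=0: VC-HIT | VC [57, 24]
  [13] addr=0x123 blk=36 s=4: MISS | VC [57, 24, 52]

MISSES = 7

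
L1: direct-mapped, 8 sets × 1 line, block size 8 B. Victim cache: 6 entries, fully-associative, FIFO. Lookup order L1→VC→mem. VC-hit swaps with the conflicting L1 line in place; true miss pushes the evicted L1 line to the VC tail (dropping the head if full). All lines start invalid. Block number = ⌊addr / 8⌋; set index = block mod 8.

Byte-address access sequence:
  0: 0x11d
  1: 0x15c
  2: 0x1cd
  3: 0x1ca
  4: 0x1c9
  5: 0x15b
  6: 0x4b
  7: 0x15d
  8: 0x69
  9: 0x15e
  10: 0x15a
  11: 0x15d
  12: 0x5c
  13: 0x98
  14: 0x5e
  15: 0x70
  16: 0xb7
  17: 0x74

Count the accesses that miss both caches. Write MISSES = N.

MISSES = 9

#0 0x11d→b35/s3 MISS; vc=[]
#1 0x15c→b43/s3 MISS; vc=[35]
#2 0x1cd→b57/s1 MISS; vc=[35]
#3 0x1ca→b57/s1 L1-HIT; vc=[35]
#4 0x1c9→b57/s1 L1-HIT; vc=[35]
#5 0x15b→b43/s3 L1-HIT; vc=[35]
#6 0x4b→b9/s1 MISS; vc=[35,57]
#7 0x15d→b43/s3 L1-HIT; vc=[35,57]
#8 0x69→b13/s5 MISS; vc=[35,57]
#9 0x15e→b43/s3 L1-HIT; vc=[35,57]
#10 0x15a→b43/s3 L1-HIT; vc=[35,57]
#11 0x15d→b43/s3 L1-HIT; vc=[35,57]
#12 0x5c→b11/s3 MISS; vc=[35,57,43]
#13 0x98→b19/s3 MISS; vc=[35,57,43,11]
#14 0x5e→b11/s3 VC-HIT; vc=[35,57,43,19]
#15 0x70→b14/s6 MISS; vc=[35,57,43,19]
#16 0xb7→b22/s6 MISS; vc=[35,57,43,19,14]
#17 0x74→b14/s6 VC-HIT; vc=[35,57,43,19,22]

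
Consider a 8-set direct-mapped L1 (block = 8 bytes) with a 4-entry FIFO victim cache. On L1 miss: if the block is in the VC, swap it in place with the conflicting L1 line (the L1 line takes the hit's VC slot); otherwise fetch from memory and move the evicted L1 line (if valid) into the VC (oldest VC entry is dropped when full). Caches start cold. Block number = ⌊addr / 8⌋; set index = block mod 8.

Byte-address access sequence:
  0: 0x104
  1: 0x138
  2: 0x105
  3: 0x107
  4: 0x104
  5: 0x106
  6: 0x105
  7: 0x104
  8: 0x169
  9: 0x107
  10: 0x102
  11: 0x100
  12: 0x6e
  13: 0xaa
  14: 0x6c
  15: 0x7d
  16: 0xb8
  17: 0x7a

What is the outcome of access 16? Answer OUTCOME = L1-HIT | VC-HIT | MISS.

OUTCOME = MISS

  [0] addr=0x104 blk=32 s=0: MISS | VC []
  [1] addr=0x138 blk=39 s=7: MISS | VC []
  [2] addr=0x105 blk=32 s=0: L1-HIT | VC []
  [3] addr=0x107 blk=32 s=0: L1-HIT | VC []
  [4] addr=0x104 blk=32 s=0: L1-HIT | VC []
  [5] addr=0x106 blk=32 s=0: L1-HIT | VC []
  [6] addr=0x105 blk=32 s=0: L1-HIT | VC []
  [7] addr=0x104 blk=32 s=0: L1-HIT | VC []
  [8] addr=0x169 blk=45 s=5: MISS | VC []
  [9] addr=0x107 blk=32 s=0: L1-HIT | VC []
  [10] addr=0x102 blk=32 s=0: L1-HIT | VC []
  [11] addr=0x100 blk=32 s=0: L1-HIT | VC []
  [12] addr=0x6e blk=13 s=5: MISS | VC [45]
  [13] addr=0xaa blk=21 s=5: MISS | VC [45, 13]
  [14] addr=0x6c blk=13 s=5: VC-HIT | VC [45, 21]
  [15] addr=0x7d blk=15 s=7: MISS | VC [45, 21, 39]
  [16] addr=0xb8 blk=23 s=7: MISS | VC [45, 21, 39, 15]
  [17] addr=0x7a blk=15 s=7: VC-HIT | VC [45, 21, 39, 23]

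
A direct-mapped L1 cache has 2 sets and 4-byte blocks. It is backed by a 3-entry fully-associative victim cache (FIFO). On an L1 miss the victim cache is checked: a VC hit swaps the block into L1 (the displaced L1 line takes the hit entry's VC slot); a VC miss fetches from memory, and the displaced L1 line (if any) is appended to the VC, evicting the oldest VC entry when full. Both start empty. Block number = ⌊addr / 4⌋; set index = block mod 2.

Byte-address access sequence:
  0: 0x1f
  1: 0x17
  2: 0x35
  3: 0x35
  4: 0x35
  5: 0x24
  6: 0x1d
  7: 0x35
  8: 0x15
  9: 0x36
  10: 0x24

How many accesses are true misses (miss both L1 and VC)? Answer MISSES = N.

#0 0x1f→b7/s1 MISS; vc=[]
#1 0x17→b5/s1 MISS; vc=[7]
#2 0x35→b13/s1 MISS; vc=[7,5]
#3 0x35→b13/s1 L1-HIT; vc=[7,5]
#4 0x35→b13/s1 L1-HIT; vc=[7,5]
#5 0x24→b9/s1 MISS; vc=[7,5,13]
#6 0x1d→b7/s1 VC-HIT; vc=[9,5,13]
#7 0x35→b13/s1 VC-HIT; vc=[9,5,7]
#8 0x15→b5/s1 VC-HIT; vc=[9,13,7]
#9 0x36→b13/s1 VC-HIT; vc=[9,5,7]
#10 0x24→b9/s1 VC-HIT; vc=[13,5,7]

MISSES = 4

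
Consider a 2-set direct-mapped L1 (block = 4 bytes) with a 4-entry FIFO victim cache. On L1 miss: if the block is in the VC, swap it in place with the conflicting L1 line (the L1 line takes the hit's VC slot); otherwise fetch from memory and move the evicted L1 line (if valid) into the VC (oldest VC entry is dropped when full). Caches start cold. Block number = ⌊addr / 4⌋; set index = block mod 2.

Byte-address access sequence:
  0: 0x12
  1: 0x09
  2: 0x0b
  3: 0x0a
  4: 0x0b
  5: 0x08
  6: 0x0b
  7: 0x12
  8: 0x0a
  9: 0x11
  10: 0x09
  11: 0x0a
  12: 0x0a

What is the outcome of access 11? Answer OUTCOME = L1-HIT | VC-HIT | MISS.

OUTCOME = L1-HIT

  [0] addr=0x12 blk=4 s=0: MISS | VC []
  [1] addr=0x9 blk=2 s=0: MISS | VC [4]
  [2] addr=0xb blk=2 s=0: L1-HIT | VC [4]
  [3] addr=0xa blk=2 s=0: L1-HIT | VC [4]
  [4] addr=0xb blk=2 s=0: L1-HIT | VC [4]
  [5] addr=0x8 blk=2 s=0: L1-HIT | VC [4]
  [6] addr=0xb blk=2 s=0: L1-HIT | VC [4]
  [7] addr=0x12 blk=4 s=0: VC-HIT | VC [2]
  [8] addr=0xa blk=2 s=0: VC-HIT | VC [4]
  [9] addr=0x11 blk=4 s=0: VC-HIT | VC [2]
  [10] addr=0x9 blk=2 s=0: VC-HIT | VC [4]
  [11] addr=0xa blk=2 s=0: L1-HIT | VC [4]
  [12] addr=0xa blk=2 s=0: L1-HIT | VC [4]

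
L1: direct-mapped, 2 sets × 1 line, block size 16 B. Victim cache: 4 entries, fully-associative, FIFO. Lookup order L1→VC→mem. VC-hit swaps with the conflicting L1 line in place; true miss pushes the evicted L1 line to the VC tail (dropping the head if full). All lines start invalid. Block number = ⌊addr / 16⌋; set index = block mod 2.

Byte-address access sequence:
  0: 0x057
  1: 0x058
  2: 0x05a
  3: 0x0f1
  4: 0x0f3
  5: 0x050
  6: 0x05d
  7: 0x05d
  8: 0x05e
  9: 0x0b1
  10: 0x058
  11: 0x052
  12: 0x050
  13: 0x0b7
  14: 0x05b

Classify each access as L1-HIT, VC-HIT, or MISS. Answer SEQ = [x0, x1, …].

SEQ = [MISS, L1-HIT, L1-HIT, MISS, L1-HIT, VC-HIT, L1-HIT, L1-HIT, L1-HIT, MISS, VC-HIT, L1-HIT, L1-HIT, VC-HIT, VC-HIT]

  [0] addr=0x57 blk=5 s=1: MISS | VC []
  [1] addr=0x58 blk=5 s=1: L1-HIT | VC []
  [2] addr=0x5a blk=5 s=1: L1-HIT | VC []
  [3] addr=0xf1 blk=15 s=1: MISS | VC [5]
  [4] addr=0xf3 blk=15 s=1: L1-HIT | VC [5]
  [5] addr=0x50 blk=5 s=1: VC-HIT | VC [15]
  [6] addr=0x5d blk=5 s=1: L1-HIT | VC [15]
  [7] addr=0x5d blk=5 s=1: L1-HIT | VC [15]
  [8] addr=0x5e blk=5 s=1: L1-HIT | VC [15]
  [9] addr=0xb1 blk=11 s=1: MISS | VC [15, 5]
  [10] addr=0x58 blk=5 s=1: VC-HIT | VC [15, 11]
  [11] addr=0x52 blk=5 s=1: L1-HIT | VC [15, 11]
  [12] addr=0x50 blk=5 s=1: L1-HIT | VC [15, 11]
  [13] addr=0xb7 blk=11 s=1: VC-HIT | VC [15, 5]
  [14] addr=0x5b blk=5 s=1: VC-HIT | VC [15, 11]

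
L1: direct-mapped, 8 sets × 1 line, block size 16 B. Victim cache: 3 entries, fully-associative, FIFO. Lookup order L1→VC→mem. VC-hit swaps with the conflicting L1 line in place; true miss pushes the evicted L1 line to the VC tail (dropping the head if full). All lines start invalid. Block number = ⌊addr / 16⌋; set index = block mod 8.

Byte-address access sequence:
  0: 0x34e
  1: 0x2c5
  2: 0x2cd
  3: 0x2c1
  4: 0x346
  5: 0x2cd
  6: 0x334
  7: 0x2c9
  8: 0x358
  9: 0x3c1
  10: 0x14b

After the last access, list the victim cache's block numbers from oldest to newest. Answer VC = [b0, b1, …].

  [0] addr=0x34e blk=52 s=4: MISS | VC []
  [1] addr=0x2c5 blk=44 s=4: MISS | VC [52]
  [2] addr=0x2cd blk=44 s=4: L1-HIT | VC [52]
  [3] addr=0x2c1 blk=44 s=4: L1-HIT | VC [52]
  [4] addr=0x346 blk=52 s=4: VC-HIT | VC [44]
  [5] addr=0x2cd blk=44 s=4: VC-HIT | VC [52]
  [6] addr=0x334 blk=51 s=3: MISS | VC [52]
  [7] addr=0x2c9 blk=44 s=4: L1-HIT | VC [52]
  [8] addr=0x358 blk=53 s=5: MISS | VC [52]
  [9] addr=0x3c1 blk=60 s=4: MISS | VC [52, 44]
  [10] addr=0x14b blk=20 s=4: MISS | VC [52, 44, 60]

VC = [52, 44, 60]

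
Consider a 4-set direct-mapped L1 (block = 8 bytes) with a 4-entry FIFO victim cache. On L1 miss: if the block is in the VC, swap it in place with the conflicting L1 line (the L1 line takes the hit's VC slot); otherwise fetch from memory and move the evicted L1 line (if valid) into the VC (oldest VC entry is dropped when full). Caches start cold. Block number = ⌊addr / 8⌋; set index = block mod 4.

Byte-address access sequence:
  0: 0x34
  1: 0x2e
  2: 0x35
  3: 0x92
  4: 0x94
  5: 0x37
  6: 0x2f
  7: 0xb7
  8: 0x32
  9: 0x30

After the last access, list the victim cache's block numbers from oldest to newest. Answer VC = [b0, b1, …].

0: 0x34 (blk 6, set 2) → MISS  vc=[]
1: 0x2e (blk 5, set 1) → MISS  vc=[]
2: 0x35 (blk 6, set 2) → L1-HIT  vc=[]
3: 0x92 (blk 18, set 2) → MISS  vc=[6]
4: 0x94 (blk 18, set 2) → L1-HIT  vc=[6]
5: 0x37 (blk 6, set 2) → VC-HIT  vc=[18]
6: 0x2f (blk 5, set 1) → L1-HIT  vc=[18]
7: 0xb7 (blk 22, set 2) → MISS  vc=[18, 6]
8: 0x32 (blk 6, set 2) → VC-HIT  vc=[18, 22]
9: 0x30 (blk 6, set 2) → L1-HIT  vc=[18, 22]

VC = [18, 22]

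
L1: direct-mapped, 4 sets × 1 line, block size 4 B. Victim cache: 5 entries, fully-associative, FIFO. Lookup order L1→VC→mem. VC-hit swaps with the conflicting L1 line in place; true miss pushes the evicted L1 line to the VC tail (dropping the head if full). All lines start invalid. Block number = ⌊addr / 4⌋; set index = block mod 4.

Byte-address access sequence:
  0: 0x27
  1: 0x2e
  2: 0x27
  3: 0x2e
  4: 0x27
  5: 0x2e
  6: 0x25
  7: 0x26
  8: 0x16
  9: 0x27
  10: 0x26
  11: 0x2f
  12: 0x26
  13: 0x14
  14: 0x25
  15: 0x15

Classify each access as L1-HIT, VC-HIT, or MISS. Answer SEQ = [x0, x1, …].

#0 0x27→b9/s1 MISS; vc=[]
#1 0x2e→b11/s3 MISS; vc=[]
#2 0x27→b9/s1 L1-HIT; vc=[]
#3 0x2e→b11/s3 L1-HIT; vc=[]
#4 0x27→b9/s1 L1-HIT; vc=[]
#5 0x2e→b11/s3 L1-HIT; vc=[]
#6 0x25→b9/s1 L1-HIT; vc=[]
#7 0x26→b9/s1 L1-HIT; vc=[]
#8 0x16→b5/s1 MISS; vc=[9]
#9 0x27→b9/s1 VC-HIT; vc=[5]
#10 0x26→b9/s1 L1-HIT; vc=[5]
#11 0x2f→b11/s3 L1-HIT; vc=[5]
#12 0x26→b9/s1 L1-HIT; vc=[5]
#13 0x14→b5/s1 VC-HIT; vc=[9]
#14 0x25→b9/s1 VC-HIT; vc=[5]
#15 0x15→b5/s1 VC-HIT; vc=[9]

SEQ = [MISS, MISS, L1-HIT, L1-HIT, L1-HIT, L1-HIT, L1-HIT, L1-HIT, MISS, VC-HIT, L1-HIT, L1-HIT, L1-HIT, VC-HIT, VC-HIT, VC-HIT]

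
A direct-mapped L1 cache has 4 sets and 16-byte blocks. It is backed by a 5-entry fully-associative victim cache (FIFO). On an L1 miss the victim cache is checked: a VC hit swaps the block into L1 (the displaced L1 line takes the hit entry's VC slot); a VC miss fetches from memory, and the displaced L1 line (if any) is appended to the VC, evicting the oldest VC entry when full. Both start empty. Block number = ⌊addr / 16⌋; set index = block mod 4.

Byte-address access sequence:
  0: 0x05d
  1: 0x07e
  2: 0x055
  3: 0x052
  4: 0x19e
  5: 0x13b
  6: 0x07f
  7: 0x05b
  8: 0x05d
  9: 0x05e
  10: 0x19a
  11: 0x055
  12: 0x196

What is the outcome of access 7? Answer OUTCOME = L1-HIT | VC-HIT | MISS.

OUTCOME = VC-HIT

  [0] addr=0x5d blk=5 s=1: MISS | VC []
  [1] addr=0x7e blk=7 s=3: MISS | VC []
  [2] addr=0x55 blk=5 s=1: L1-HIT | VC []
  [3] addr=0x52 blk=5 s=1: L1-HIT | VC []
  [4] addr=0x19e blk=25 s=1: MISS | VC [5]
  [5] addr=0x13b blk=19 s=3: MISS | VC [5, 7]
  [6] addr=0x7f blk=7 s=3: VC-HIT | VC [5, 19]
  [7] addr=0x5b blk=5 s=1: VC-HIT | VC [25, 19]
  [8] addr=0x5d blk=5 s=1: L1-HIT | VC [25, 19]
  [9] addr=0x5e blk=5 s=1: L1-HIT | VC [25, 19]
  [10] addr=0x19a blk=25 s=1: VC-HIT | VC [5, 19]
  [11] addr=0x55 blk=5 s=1: VC-HIT | VC [25, 19]
  [12] addr=0x196 blk=25 s=1: VC-HIT | VC [5, 19]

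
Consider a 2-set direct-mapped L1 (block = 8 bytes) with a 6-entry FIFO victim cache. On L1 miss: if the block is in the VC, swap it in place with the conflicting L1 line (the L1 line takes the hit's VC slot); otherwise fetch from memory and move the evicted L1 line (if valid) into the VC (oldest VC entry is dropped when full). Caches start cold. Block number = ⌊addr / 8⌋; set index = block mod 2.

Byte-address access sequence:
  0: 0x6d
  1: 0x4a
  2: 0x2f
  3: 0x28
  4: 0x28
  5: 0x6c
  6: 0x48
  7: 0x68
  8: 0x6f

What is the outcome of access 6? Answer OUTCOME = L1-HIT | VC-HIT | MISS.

OUTCOME = VC-HIT

  [0] addr=0x6d blk=13 s=1: MISS | VC []
  [1] addr=0x4a blk=9 s=1: MISS | VC [13]
  [2] addr=0x2f blk=5 s=1: MISS | VC [13, 9]
  [3] addr=0x28 blk=5 s=1: L1-HIT | VC [13, 9]
  [4] addr=0x28 blk=5 s=1: L1-HIT | VC [13, 9]
  [5] addr=0x6c blk=13 s=1: VC-HIT | VC [5, 9]
  [6] addr=0x48 blk=9 s=1: VC-HIT | VC [5, 13]
  [7] addr=0x68 blk=13 s=1: VC-HIT | VC [5, 9]
  [8] addr=0x6f blk=13 s=1: L1-HIT | VC [5, 9]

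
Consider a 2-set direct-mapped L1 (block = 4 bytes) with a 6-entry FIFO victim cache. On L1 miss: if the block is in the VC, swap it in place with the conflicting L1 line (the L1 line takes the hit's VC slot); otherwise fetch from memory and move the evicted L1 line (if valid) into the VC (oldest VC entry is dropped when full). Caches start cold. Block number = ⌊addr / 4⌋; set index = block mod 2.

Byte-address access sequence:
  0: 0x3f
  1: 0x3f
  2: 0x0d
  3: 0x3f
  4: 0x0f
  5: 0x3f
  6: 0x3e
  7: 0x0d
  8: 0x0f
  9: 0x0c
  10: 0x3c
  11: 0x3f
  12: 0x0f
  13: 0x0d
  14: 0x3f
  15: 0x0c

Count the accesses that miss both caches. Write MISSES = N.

MISSES = 2

0: 0x3f (blk 15, set 1) → MISS  vc=[]
1: 0x3f (blk 15, set 1) → L1-HIT  vc=[]
2: 0xd (blk 3, set 1) → MISS  vc=[15]
3: 0x3f (blk 15, set 1) → VC-HIT  vc=[3]
4: 0xf (blk 3, set 1) → VC-HIT  vc=[15]
5: 0x3f (blk 15, set 1) → VC-HIT  vc=[3]
6: 0x3e (blk 15, set 1) → L1-HIT  vc=[3]
7: 0xd (blk 3, set 1) → VC-HIT  vc=[15]
8: 0xf (blk 3, set 1) → L1-HIT  vc=[15]
9: 0xc (blk 3, set 1) → L1-HIT  vc=[15]
10: 0x3c (blk 15, set 1) → VC-HIT  vc=[3]
11: 0x3f (blk 15, set 1) → L1-HIT  vc=[3]
12: 0xf (blk 3, set 1) → VC-HIT  vc=[15]
13: 0xd (blk 3, set 1) → L1-HIT  vc=[15]
14: 0x3f (blk 15, set 1) → VC-HIT  vc=[3]
15: 0xc (blk 3, set 1) → VC-HIT  vc=[15]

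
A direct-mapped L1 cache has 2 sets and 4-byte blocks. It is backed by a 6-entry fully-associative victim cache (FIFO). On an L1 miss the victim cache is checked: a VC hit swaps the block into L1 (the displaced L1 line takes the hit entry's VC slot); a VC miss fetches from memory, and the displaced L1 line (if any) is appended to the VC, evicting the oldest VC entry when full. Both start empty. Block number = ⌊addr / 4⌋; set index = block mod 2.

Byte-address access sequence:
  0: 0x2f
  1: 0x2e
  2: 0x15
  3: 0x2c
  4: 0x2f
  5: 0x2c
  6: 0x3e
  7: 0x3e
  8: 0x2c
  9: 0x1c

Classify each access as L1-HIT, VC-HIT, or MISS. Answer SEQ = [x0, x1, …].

SEQ = [MISS, L1-HIT, MISS, VC-HIT, L1-HIT, L1-HIT, MISS, L1-HIT, VC-HIT, MISS]

  [0] addr=0x2f blk=11 s=1: MISS | VC []
  [1] addr=0x2e blk=11 s=1: L1-HIT | VC []
  [2] addr=0x15 blk=5 s=1: MISS | VC [11]
  [3] addr=0x2c blk=11 s=1: VC-HIT | VC [5]
  [4] addr=0x2f blk=11 s=1: L1-HIT | VC [5]
  [5] addr=0x2c blk=11 s=1: L1-HIT | VC [5]
  [6] addr=0x3e blk=15 s=1: MISS | VC [5, 11]
  [7] addr=0x3e blk=15 s=1: L1-HIT | VC [5, 11]
  [8] addr=0x2c blk=11 s=1: VC-HIT | VC [5, 15]
  [9] addr=0x1c blk=7 s=1: MISS | VC [5, 15, 11]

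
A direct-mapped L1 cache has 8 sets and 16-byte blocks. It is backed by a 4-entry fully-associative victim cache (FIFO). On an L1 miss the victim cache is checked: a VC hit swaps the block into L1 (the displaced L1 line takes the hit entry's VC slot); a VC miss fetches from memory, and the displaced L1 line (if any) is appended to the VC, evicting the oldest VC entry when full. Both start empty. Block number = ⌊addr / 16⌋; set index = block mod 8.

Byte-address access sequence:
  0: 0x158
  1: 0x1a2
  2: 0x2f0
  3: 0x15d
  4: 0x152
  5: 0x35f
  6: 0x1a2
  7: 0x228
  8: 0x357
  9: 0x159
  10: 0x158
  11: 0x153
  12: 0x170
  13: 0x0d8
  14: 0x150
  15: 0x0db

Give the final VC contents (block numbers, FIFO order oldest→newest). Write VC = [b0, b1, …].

0: 0x158 (blk 21, set 5) → MISS  vc=[]
1: 0x1a2 (blk 26, set 2) → MISS  vc=[]
2: 0x2f0 (blk 47, set 7) → MISS  vc=[]
3: 0x15d (blk 21, set 5) → L1-HIT  vc=[]
4: 0x152 (blk 21, set 5) → L1-HIT  vc=[]
5: 0x35f (blk 53, set 5) → MISS  vc=[21]
6: 0x1a2 (blk 26, set 2) → L1-HIT  vc=[21]
7: 0x228 (blk 34, set 2) → MISS  vc=[21, 26]
8: 0x357 (blk 53, set 5) → L1-HIT  vc=[21, 26]
9: 0x159 (blk 21, set 5) → VC-HIT  vc=[53, 26]
10: 0x158 (blk 21, set 5) → L1-HIT  vc=[53, 26]
11: 0x153 (blk 21, set 5) → L1-HIT  vc=[53, 26]
12: 0x170 (blk 23, set 7) → MISS  vc=[53, 26, 47]
13: 0xd8 (blk 13, set 5) → MISS  vc=[53, 26, 47, 21]
14: 0x150 (blk 21, set 5) → VC-HIT  vc=[53, 26, 47, 13]
15: 0xdb (blk 13, set 5) → VC-HIT  vc=[53, 26, 47, 21]

VC = [53, 26, 47, 21]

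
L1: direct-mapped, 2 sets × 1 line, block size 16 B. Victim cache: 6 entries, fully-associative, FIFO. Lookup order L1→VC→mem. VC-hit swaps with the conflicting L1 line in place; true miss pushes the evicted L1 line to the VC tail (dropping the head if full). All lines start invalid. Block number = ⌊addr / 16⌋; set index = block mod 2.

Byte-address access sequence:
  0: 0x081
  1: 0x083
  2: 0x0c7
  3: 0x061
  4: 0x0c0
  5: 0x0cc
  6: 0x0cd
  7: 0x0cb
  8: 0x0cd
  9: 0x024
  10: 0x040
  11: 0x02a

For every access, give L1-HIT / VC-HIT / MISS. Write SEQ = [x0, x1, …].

SEQ = [MISS, L1-HIT, MISS, MISS, VC-HIT, L1-HIT, L1-HIT, L1-HIT, L1-HIT, MISS, MISS, VC-HIT]

#0 0x81→b8/s0 MISS; vc=[]
#1 0x83→b8/s0 L1-HIT; vc=[]
#2 0xc7→b12/s0 MISS; vc=[8]
#3 0x61→b6/s0 MISS; vc=[8,12]
#4 0xc0→b12/s0 VC-HIT; vc=[8,6]
#5 0xcc→b12/s0 L1-HIT; vc=[8,6]
#6 0xcd→b12/s0 L1-HIT; vc=[8,6]
#7 0xcb→b12/s0 L1-HIT; vc=[8,6]
#8 0xcd→b12/s0 L1-HIT; vc=[8,6]
#9 0x24→b2/s0 MISS; vc=[8,6,12]
#10 0x40→b4/s0 MISS; vc=[8,6,12,2]
#11 0x2a→b2/s0 VC-HIT; vc=[8,6,12,4]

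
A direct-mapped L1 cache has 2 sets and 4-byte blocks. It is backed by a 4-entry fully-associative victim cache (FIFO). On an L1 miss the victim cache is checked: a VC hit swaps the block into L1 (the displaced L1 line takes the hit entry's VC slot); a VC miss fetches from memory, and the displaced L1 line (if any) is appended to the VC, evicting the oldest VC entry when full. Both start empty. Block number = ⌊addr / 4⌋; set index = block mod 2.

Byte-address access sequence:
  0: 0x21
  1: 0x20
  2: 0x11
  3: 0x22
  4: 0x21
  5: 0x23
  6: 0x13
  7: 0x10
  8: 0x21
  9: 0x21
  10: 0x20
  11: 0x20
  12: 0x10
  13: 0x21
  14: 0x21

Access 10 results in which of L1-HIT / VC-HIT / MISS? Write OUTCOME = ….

OUTCOME = L1-HIT

0: 0x21 (blk 8, set 0) → MISS  vc=[]
1: 0x20 (blk 8, set 0) → L1-HIT  vc=[]
2: 0x11 (blk 4, set 0) → MISS  vc=[8]
3: 0x22 (blk 8, set 0) → VC-HIT  vc=[4]
4: 0x21 (blk 8, set 0) → L1-HIT  vc=[4]
5: 0x23 (blk 8, set 0) → L1-HIT  vc=[4]
6: 0x13 (blk 4, set 0) → VC-HIT  vc=[8]
7: 0x10 (blk 4, set 0) → L1-HIT  vc=[8]
8: 0x21 (blk 8, set 0) → VC-HIT  vc=[4]
9: 0x21 (blk 8, set 0) → L1-HIT  vc=[4]
10: 0x20 (blk 8, set 0) → L1-HIT  vc=[4]
11: 0x20 (blk 8, set 0) → L1-HIT  vc=[4]
12: 0x10 (blk 4, set 0) → VC-HIT  vc=[8]
13: 0x21 (blk 8, set 0) → VC-HIT  vc=[4]
14: 0x21 (blk 8, set 0) → L1-HIT  vc=[4]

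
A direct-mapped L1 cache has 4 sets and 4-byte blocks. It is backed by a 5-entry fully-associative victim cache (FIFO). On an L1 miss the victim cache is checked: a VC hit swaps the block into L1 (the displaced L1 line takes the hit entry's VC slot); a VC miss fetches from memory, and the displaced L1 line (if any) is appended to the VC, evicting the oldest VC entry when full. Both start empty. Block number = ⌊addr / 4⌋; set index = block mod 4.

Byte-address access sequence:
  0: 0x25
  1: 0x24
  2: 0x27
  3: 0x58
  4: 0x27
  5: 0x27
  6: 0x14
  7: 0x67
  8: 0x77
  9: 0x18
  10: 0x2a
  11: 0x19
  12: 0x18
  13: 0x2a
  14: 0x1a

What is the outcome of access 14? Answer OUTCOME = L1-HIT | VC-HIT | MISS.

OUTCOME = VC-HIT

#0 0x25→b9/s1 MISS; vc=[]
#1 0x24→b9/s1 L1-HIT; vc=[]
#2 0x27→b9/s1 L1-HIT; vc=[]
#3 0x58→b22/s2 MISS; vc=[]
#4 0x27→b9/s1 L1-HIT; vc=[]
#5 0x27→b9/s1 L1-HIT; vc=[]
#6 0x14→b5/s1 MISS; vc=[9]
#7 0x67→b25/s1 MISS; vc=[9,5]
#8 0x77→b29/s1 MISS; vc=[9,5,25]
#9 0x18→b6/s2 MISS; vc=[9,5,25,22]
#10 0x2a→b10/s2 MISS; vc=[9,5,25,22,6]
#11 0x19→b6/s2 VC-HIT; vc=[9,5,25,22,10]
#12 0x18→b6/s2 L1-HIT; vc=[9,5,25,22,10]
#13 0x2a→b10/s2 VC-HIT; vc=[9,5,25,22,6]
#14 0x1a→b6/s2 VC-HIT; vc=[9,5,25,22,10]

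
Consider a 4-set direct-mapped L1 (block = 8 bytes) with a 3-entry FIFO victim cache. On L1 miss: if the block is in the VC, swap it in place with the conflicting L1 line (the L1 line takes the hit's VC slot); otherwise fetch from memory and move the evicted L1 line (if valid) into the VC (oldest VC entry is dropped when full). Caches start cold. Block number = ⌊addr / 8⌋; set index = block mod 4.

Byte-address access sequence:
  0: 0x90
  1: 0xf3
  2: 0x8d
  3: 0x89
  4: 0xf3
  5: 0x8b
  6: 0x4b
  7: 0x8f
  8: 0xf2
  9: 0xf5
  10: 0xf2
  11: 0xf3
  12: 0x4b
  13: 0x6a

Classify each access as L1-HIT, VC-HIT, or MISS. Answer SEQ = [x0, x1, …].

  [0] addr=0x90 blk=18 s=2: MISS | VC []
  [1] addr=0xf3 blk=30 s=2: MISS | VC [18]
  [2] addr=0x8d blk=17 s=1: MISS | VC [18]
  [3] addr=0x89 blk=17 s=1: L1-HIT | VC [18]
  [4] addr=0xf3 blk=30 s=2: L1-HIT | VC [18]
  [5] addr=0x8b blk=17 s=1: L1-HIT | VC [18]
  [6] addr=0x4b blk=9 s=1: MISS | VC [18, 17]
  [7] addr=0x8f blk=17 s=1: VC-HIT | VC [18, 9]
  [8] addr=0xf2 blk=30 s=2: L1-HIT | VC [18, 9]
  [9] addr=0xf5 blk=30 s=2: L1-HIT | VC [18, 9]
  [10] addr=0xf2 blk=30 s=2: L1-HIT | VC [18, 9]
  [11] addr=0xf3 blk=30 s=2: L1-HIT | VC [18, 9]
  [12] addr=0x4b blk=9 s=1: VC-HIT | VC [18, 17]
  [13] addr=0x6a blk=13 s=1: MISS | VC [18, 17, 9]

SEQ = [MISS, MISS, MISS, L1-HIT, L1-HIT, L1-HIT, MISS, VC-HIT, L1-HIT, L1-HIT, L1-HIT, L1-HIT, VC-HIT, MISS]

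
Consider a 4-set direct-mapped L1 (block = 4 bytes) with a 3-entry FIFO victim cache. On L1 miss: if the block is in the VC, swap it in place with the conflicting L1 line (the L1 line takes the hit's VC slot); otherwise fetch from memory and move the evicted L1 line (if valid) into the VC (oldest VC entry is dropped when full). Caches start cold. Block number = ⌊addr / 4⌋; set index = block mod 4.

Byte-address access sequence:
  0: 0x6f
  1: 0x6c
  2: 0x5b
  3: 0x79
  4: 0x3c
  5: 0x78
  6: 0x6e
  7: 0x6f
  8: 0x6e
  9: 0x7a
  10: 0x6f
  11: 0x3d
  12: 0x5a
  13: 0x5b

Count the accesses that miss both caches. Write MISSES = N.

MISSES = 4

  [0] addr=0x6f blk=27 s=3: MISS | VC []
  [1] addr=0x6c blk=27 s=3: L1-HIT | VC []
  [2] addr=0x5b blk=22 s=2: MISS | VC []
  [3] addr=0x79 blk=30 s=2: MISS | VC [22]
  [4] addr=0x3c blk=15 s=3: MISS | VC [22, 27]
  [5] addr=0x78 blk=30 s=2: L1-HIT | VC [22, 27]
  [6] addr=0x6e blk=27 s=3: VC-HIT | VC [22, 15]
  [7] addr=0x6f blk=27 s=3: L1-HIT | VC [22, 15]
  [8] addr=0x6e blk=27 s=3: L1-HIT | VC [22, 15]
  [9] addr=0x7a blk=30 s=2: L1-HIT | VC [22, 15]
  [10] addr=0x6f blk=27 s=3: L1-HIT | VC [22, 15]
  [11] addr=0x3d blk=15 s=3: VC-HIT | VC [22, 27]
  [12] addr=0x5a blk=22 s=2: VC-HIT | VC [30, 27]
  [13] addr=0x5b blk=22 s=2: L1-HIT | VC [30, 27]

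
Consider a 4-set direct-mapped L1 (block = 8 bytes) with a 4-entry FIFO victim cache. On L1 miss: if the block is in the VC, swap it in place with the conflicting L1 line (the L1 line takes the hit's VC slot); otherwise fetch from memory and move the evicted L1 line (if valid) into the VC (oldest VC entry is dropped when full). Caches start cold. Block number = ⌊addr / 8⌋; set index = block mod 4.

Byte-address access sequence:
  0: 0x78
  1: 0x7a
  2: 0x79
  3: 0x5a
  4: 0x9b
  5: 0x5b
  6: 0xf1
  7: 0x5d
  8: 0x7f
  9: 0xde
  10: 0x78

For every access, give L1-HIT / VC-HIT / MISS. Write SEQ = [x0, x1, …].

  [0] addr=0x78 blk=15 s=3: MISS | VC []
  [1] addr=0x7a blk=15 s=3: L1-HIT | VC []
  [2] addr=0x79 blk=15 s=3: L1-HIT | VC []
  [3] addr=0x5a blk=11 s=3: MISS | VC [15]
  [4] addr=0x9b blk=19 s=3: MISS | VC [15, 11]
  [5] addr=0x5b blk=11 s=3: VC-HIT | VC [15, 19]
  [6] addr=0xf1 blk=30 s=2: MISS | VC [15, 19]
  [7] addr=0x5d blk=11 s=3: L1-HIT | VC [15, 19]
  [8] addr=0x7f blk=15 s=3: VC-HIT | VC [11, 19]
  [9] addr=0xde blk=27 s=3: MISS | VC [11, 19, 15]
  [10] addr=0x78 blk=15 s=3: VC-HIT | VC [11, 19, 27]

SEQ = [MISS, L1-HIT, L1-HIT, MISS, MISS, VC-HIT, MISS, L1-HIT, VC-HIT, MISS, VC-HIT]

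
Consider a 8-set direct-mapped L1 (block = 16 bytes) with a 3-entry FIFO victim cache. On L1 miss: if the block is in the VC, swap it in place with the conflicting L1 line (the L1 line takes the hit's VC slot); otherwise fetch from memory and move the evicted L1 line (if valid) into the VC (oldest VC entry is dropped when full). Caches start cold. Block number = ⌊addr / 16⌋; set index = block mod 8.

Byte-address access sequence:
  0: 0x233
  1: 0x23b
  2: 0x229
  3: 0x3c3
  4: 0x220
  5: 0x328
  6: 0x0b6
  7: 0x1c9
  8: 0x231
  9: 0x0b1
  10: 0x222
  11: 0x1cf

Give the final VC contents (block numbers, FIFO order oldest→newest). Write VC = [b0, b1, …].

VC = [50, 35, 60]

#0 0x233→b35/s3 MISS; vc=[]
#1 0x23b→b35/s3 L1-HIT; vc=[]
#2 0x229→b34/s2 MISS; vc=[]
#3 0x3c3→b60/s4 MISS; vc=[]
#4 0x220→b34/s2 L1-HIT; vc=[]
#5 0x328→b50/s2 MISS; vc=[34]
#6 0xb6→b11/s3 MISS; vc=[34,35]
#7 0x1c9→b28/s4 MISS; vc=[34,35,60]
#8 0x231→b35/s3 VC-HIT; vc=[34,11,60]
#9 0xb1→b11/s3 VC-HIT; vc=[34,35,60]
#10 0x222→b34/s2 VC-HIT; vc=[50,35,60]
#11 0x1cf→b28/s4 L1-HIT; vc=[50,35,60]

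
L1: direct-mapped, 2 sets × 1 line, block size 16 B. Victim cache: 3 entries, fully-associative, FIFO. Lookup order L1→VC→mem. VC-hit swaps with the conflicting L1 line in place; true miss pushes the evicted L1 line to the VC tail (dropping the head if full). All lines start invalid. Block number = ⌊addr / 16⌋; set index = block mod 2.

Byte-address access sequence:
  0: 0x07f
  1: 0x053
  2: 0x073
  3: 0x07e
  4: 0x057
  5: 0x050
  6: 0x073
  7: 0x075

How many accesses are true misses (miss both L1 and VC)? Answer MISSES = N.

#0 0x7f→b7/s1 MISS; vc=[]
#1 0x53→b5/s1 MISS; vc=[7]
#2 0x73→b7/s1 VC-HIT; vc=[5]
#3 0x7e→b7/s1 L1-HIT; vc=[5]
#4 0x57→b5/s1 VC-HIT; vc=[7]
#5 0x50→b5/s1 L1-HIT; vc=[7]
#6 0x73→b7/s1 VC-HIT; vc=[5]
#7 0x75→b7/s1 L1-HIT; vc=[5]

MISSES = 2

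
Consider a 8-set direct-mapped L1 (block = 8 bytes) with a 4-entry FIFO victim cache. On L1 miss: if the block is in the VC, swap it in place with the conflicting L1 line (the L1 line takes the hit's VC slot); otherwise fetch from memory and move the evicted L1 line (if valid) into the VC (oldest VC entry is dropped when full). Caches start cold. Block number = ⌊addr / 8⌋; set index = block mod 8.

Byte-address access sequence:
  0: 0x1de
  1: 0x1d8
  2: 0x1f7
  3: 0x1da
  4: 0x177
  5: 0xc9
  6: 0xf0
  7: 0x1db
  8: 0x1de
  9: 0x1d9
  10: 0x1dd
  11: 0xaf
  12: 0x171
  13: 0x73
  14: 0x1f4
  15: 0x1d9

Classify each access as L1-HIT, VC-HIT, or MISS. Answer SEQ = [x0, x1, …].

SEQ = [MISS, L1-HIT, MISS, L1-HIT, MISS, MISS, MISS, L1-HIT, L1-HIT, L1-HIT, L1-HIT, MISS, VC-HIT, MISS, VC-HIT, L1-HIT]

0: 0x1de (blk 59, set 3) → MISS  vc=[]
1: 0x1d8 (blk 59, set 3) → L1-HIT  vc=[]
2: 0x1f7 (blk 62, set 6) → MISS  vc=[]
3: 0x1da (blk 59, set 3) → L1-HIT  vc=[]
4: 0x177 (blk 46, set 6) → MISS  vc=[62]
5: 0xc9 (blk 25, set 1) → MISS  vc=[62]
6: 0xf0 (blk 30, set 6) → MISS  vc=[62, 46]
7: 0x1db (blk 59, set 3) → L1-HIT  vc=[62, 46]
8: 0x1de (blk 59, set 3) → L1-HIT  vc=[62, 46]
9: 0x1d9 (blk 59, set 3) → L1-HIT  vc=[62, 46]
10: 0x1dd (blk 59, set 3) → L1-HIT  vc=[62, 46]
11: 0xaf (blk 21, set 5) → MISS  vc=[62, 46]
12: 0x171 (blk 46, set 6) → VC-HIT  vc=[62, 30]
13: 0x73 (blk 14, set 6) → MISS  vc=[62, 30, 46]
14: 0x1f4 (blk 62, set 6) → VC-HIT  vc=[14, 30, 46]
15: 0x1d9 (blk 59, set 3) → L1-HIT  vc=[14, 30, 46]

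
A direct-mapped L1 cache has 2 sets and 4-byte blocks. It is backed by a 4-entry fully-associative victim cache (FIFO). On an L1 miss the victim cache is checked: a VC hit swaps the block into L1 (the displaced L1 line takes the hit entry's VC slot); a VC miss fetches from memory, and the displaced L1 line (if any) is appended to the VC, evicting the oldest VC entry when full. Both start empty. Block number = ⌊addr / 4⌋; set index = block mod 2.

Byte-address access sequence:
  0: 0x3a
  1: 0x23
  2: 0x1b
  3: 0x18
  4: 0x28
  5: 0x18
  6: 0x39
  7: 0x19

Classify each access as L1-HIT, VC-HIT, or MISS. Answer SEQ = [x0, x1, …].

0: 0x3a (blk 14, set 0) → MISS  vc=[]
1: 0x23 (blk 8, set 0) → MISS  vc=[14]
2: 0x1b (blk 6, set 0) → MISS  vc=[14, 8]
3: 0x18 (blk 6, set 0) → L1-HIT  vc=[14, 8]
4: 0x28 (blk 10, set 0) → MISS  vc=[14, 8, 6]
5: 0x18 (blk 6, set 0) → VC-HIT  vc=[14, 8, 10]
6: 0x39 (blk 14, set 0) → VC-HIT  vc=[6, 8, 10]
7: 0x19 (blk 6, set 0) → VC-HIT  vc=[14, 8, 10]

SEQ = [MISS, MISS, MISS, L1-HIT, MISS, VC-HIT, VC-HIT, VC-HIT]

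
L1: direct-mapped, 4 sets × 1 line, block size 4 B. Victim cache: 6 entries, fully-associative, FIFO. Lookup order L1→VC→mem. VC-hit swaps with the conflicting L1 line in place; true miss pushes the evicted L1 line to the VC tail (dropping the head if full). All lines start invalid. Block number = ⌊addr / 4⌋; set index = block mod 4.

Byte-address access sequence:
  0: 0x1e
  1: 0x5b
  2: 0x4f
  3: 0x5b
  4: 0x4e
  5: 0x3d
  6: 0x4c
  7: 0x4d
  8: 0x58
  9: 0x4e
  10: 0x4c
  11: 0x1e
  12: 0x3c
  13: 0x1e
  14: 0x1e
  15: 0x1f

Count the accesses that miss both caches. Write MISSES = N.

#0 0x1e→b7/s3 MISS; vc=[]
#1 0x5b→b22/s2 MISS; vc=[]
#2 0x4f→b19/s3 MISS; vc=[7]
#3 0x5b→b22/s2 L1-HIT; vc=[7]
#4 0x4e→b19/s3 L1-HIT; vc=[7]
#5 0x3d→b15/s3 MISS; vc=[7,19]
#6 0x4c→b19/s3 VC-HIT; vc=[7,15]
#7 0x4d→b19/s3 L1-HIT; vc=[7,15]
#8 0x58→b22/s2 L1-HIT; vc=[7,15]
#9 0x4e→b19/s3 L1-HIT; vc=[7,15]
#10 0x4c→b19/s3 L1-HIT; vc=[7,15]
#11 0x1e→b7/s3 VC-HIT; vc=[19,15]
#12 0x3c→b15/s3 VC-HIT; vc=[19,7]
#13 0x1e→b7/s3 VC-HIT; vc=[19,15]
#14 0x1e→b7/s3 L1-HIT; vc=[19,15]
#15 0x1f→b7/s3 L1-HIT; vc=[19,15]

MISSES = 4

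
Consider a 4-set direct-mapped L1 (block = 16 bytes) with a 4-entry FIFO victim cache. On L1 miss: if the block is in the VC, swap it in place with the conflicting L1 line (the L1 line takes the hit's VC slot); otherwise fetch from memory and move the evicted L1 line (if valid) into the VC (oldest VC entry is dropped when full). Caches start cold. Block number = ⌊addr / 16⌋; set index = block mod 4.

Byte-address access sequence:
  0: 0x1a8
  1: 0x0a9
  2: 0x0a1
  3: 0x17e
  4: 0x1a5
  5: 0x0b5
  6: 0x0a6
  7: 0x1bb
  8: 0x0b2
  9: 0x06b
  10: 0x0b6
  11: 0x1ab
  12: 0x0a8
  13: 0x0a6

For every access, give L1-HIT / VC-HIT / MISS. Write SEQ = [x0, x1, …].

SEQ = [MISS, MISS, L1-HIT, MISS, VC-HIT, MISS, VC-HIT, MISS, VC-HIT, MISS, L1-HIT, VC-HIT, VC-HIT, L1-HIT]

  [0] addr=0x1a8 blk=26 s=2: MISS | VC []
  [1] addr=0xa9 blk=10 s=2: MISS | VC [26]
  [2] addr=0xa1 blk=10 s=2: L1-HIT | VC [26]
  [3] addr=0x17e blk=23 s=3: MISS | VC [26]
  [4] addr=0x1a5 blk=26 s=2: VC-HIT | VC [10]
  [5] addr=0xb5 blk=11 s=3: MISS | VC [10, 23]
  [6] addr=0xa6 blk=10 s=2: VC-HIT | VC [26, 23]
  [7] addr=0x1bb blk=27 s=3: MISS | VC [26, 23, 11]
  [8] addr=0xb2 blk=11 s=3: VC-HIT | VC [26, 23, 27]
  [9] addr=0x6b blk=6 s=2: MISS | VC [26, 23, 27, 10]
  [10] addr=0xb6 blk=11 s=3: L1-HIT | VC [26, 23, 27, 10]
  [11] addr=0x1ab blk=26 s=2: VC-HIT | VC [6, 23, 27, 10]
  [12] addr=0xa8 blk=10 s=2: VC-HIT | VC [6, 23, 27, 26]
  [13] addr=0xa6 blk=10 s=2: L1-HIT | VC [6, 23, 27, 26]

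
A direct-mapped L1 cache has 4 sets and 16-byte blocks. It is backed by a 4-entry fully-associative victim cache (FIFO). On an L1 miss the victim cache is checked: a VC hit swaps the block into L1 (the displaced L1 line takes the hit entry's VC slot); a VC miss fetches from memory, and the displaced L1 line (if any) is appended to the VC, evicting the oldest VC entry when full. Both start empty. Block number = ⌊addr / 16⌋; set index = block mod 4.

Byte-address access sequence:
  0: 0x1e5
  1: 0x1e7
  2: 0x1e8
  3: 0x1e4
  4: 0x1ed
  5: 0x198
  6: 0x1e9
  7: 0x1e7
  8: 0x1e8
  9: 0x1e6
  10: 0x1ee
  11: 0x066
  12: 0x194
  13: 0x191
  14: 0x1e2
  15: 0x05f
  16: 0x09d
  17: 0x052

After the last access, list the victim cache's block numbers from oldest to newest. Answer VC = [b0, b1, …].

#0 0x1e5→b30/s2 MISS; vc=[]
#1 0x1e7→b30/s2 L1-HIT; vc=[]
#2 0x1e8→b30/s2 L1-HIT; vc=[]
#3 0x1e4→b30/s2 L1-HIT; vc=[]
#4 0x1ed→b30/s2 L1-HIT; vc=[]
#5 0x198→b25/s1 MISS; vc=[]
#6 0x1e9→b30/s2 L1-HIT; vc=[]
#7 0x1e7→b30/s2 L1-HIT; vc=[]
#8 0x1e8→b30/s2 L1-HIT; vc=[]
#9 0x1e6→b30/s2 L1-HIT; vc=[]
#10 0x1ee→b30/s2 L1-HIT; vc=[]
#11 0x66→b6/s2 MISS; vc=[30]
#12 0x194→b25/s1 L1-HIT; vc=[30]
#13 0x191→b25/s1 L1-HIT; vc=[30]
#14 0x1e2→b30/s2 VC-HIT; vc=[6]
#15 0x5f→b5/s1 MISS; vc=[6,25]
#16 0x9d→b9/s1 MISS; vc=[6,25,5]
#17 0x52→b5/s1 VC-HIT; vc=[6,25,9]

VC = [6, 25, 9]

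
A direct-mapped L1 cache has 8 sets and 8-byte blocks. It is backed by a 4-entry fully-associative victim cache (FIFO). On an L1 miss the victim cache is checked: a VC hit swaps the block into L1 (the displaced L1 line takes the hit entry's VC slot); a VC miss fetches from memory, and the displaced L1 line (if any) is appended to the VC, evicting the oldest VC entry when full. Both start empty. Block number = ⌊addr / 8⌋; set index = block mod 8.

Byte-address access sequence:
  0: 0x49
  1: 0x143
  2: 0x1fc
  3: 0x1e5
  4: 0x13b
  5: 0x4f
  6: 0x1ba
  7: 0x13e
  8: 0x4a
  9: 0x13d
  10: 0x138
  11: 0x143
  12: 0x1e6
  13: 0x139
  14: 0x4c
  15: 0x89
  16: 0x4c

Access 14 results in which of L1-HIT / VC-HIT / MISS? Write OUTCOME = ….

#0 0x49→b9/s1 MISS; vc=[]
#1 0x143→b40/s0 MISS; vc=[]
#2 0x1fc→b63/s7 MISS; vc=[]
#3 0x1e5→b60/s4 MISS; vc=[]
#4 0x13b→b39/s7 MISS; vc=[63]
#5 0x4f→b9/s1 L1-HIT; vc=[63]
#6 0x1ba→b55/s7 MISS; vc=[63,39]
#7 0x13e→b39/s7 VC-HIT; vc=[63,55]
#8 0x4a→b9/s1 L1-HIT; vc=[63,55]
#9 0x13d→b39/s7 L1-HIT; vc=[63,55]
#10 0x138→b39/s7 L1-HIT; vc=[63,55]
#11 0x143→b40/s0 L1-HIT; vc=[63,55]
#12 0x1e6→b60/s4 L1-HIT; vc=[63,55]
#13 0x139→b39/s7 L1-HIT; vc=[63,55]
#14 0x4c→b9/s1 L1-HIT; vc=[63,55]
#15 0x89→b17/s1 MISS; vc=[63,55,9]
#16 0x4c→b9/s1 VC-HIT; vc=[63,55,17]

OUTCOME = L1-HIT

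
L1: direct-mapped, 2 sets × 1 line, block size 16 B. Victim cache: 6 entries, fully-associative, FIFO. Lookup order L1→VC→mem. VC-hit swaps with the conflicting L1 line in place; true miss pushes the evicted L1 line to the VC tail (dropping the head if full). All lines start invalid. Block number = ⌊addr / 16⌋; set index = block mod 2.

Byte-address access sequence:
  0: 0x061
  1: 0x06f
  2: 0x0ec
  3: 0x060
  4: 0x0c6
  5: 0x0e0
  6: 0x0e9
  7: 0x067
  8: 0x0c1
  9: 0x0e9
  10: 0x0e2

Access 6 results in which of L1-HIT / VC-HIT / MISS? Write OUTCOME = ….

#0 0x61→b6/s0 MISS; vc=[]
#1 0x6f→b6/s0 L1-HIT; vc=[]
#2 0xec→b14/s0 MISS; vc=[6]
#3 0x60→b6/s0 VC-HIT; vc=[14]
#4 0xc6→b12/s0 MISS; vc=[14,6]
#5 0xe0→b14/s0 VC-HIT; vc=[12,6]
#6 0xe9→b14/s0 L1-HIT; vc=[12,6]
#7 0x67→b6/s0 VC-HIT; vc=[12,14]
#8 0xc1→b12/s0 VC-HIT; vc=[6,14]
#9 0xe9→b14/s0 VC-HIT; vc=[6,12]
#10 0xe2→b14/s0 L1-HIT; vc=[6,12]

OUTCOME = L1-HIT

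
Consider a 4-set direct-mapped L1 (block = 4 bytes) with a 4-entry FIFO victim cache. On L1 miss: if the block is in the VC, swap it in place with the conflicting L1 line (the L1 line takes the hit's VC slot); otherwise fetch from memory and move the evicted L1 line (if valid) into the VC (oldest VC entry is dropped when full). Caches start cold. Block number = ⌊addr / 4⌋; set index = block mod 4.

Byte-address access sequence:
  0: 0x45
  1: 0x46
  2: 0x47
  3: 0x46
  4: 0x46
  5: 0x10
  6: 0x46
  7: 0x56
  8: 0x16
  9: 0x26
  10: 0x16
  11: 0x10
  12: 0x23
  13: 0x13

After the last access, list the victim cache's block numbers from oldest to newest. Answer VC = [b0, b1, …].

VC = [17, 21, 9, 8]

0: 0x45 (blk 17, set 1) → MISS  vc=[]
1: 0x46 (blk 17, set 1) → L1-HIT  vc=[]
2: 0x47 (blk 17, set 1) → L1-HIT  vc=[]
3: 0x46 (blk 17, set 1) → L1-HIT  vc=[]
4: 0x46 (blk 17, set 1) → L1-HIT  vc=[]
5: 0x10 (blk 4, set 0) → MISS  vc=[]
6: 0x46 (blk 17, set 1) → L1-HIT  vc=[]
7: 0x56 (blk 21, set 1) → MISS  vc=[17]
8: 0x16 (blk 5, set 1) → MISS  vc=[17, 21]
9: 0x26 (blk 9, set 1) → MISS  vc=[17, 21, 5]
10: 0x16 (blk 5, set 1) → VC-HIT  vc=[17, 21, 9]
11: 0x10 (blk 4, set 0) → L1-HIT  vc=[17, 21, 9]
12: 0x23 (blk 8, set 0) → MISS  vc=[17, 21, 9, 4]
13: 0x13 (blk 4, set 0) → VC-HIT  vc=[17, 21, 9, 8]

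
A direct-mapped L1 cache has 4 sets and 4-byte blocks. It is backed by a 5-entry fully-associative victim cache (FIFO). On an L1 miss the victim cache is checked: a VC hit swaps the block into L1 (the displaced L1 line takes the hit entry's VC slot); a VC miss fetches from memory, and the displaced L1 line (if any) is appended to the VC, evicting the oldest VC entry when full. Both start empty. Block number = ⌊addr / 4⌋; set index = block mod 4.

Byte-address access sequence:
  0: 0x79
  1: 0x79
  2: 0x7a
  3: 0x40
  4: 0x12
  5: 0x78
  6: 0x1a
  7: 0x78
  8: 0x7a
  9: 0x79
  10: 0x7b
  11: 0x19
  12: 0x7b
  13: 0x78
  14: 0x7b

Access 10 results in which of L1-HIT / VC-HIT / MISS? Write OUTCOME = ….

0: 0x79 (blk 30, set 2) → MISS  vc=[]
1: 0x79 (blk 30, set 2) → L1-HIT  vc=[]
2: 0x7a (blk 30, set 2) → L1-HIT  vc=[]
3: 0x40 (blk 16, set 0) → MISS  vc=[]
4: 0x12 (blk 4, set 0) → MISS  vc=[16]
5: 0x78 (blk 30, set 2) → L1-HIT  vc=[16]
6: 0x1a (blk 6, set 2) → MISS  vc=[16, 30]
7: 0x78 (blk 30, set 2) → VC-HIT  vc=[16, 6]
8: 0x7a (blk 30, set 2) → L1-HIT  vc=[16, 6]
9: 0x79 (blk 30, set 2) → L1-HIT  vc=[16, 6]
10: 0x7b (blk 30, set 2) → L1-HIT  vc=[16, 6]
11: 0x19 (blk 6, set 2) → VC-HIT  vc=[16, 30]
12: 0x7b (blk 30, set 2) → VC-HIT  vc=[16, 6]
13: 0x78 (blk 30, set 2) → L1-HIT  vc=[16, 6]
14: 0x7b (blk 30, set 2) → L1-HIT  vc=[16, 6]

OUTCOME = L1-HIT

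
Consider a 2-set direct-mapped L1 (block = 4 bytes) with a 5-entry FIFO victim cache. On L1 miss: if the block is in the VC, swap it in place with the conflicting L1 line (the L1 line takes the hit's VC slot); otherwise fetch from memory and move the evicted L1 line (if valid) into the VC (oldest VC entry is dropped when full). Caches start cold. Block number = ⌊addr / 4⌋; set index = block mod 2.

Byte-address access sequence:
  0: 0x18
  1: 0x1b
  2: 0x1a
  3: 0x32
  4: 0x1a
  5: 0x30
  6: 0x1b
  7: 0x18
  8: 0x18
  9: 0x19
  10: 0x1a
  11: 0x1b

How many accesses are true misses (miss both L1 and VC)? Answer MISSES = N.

MISSES = 2

0: 0x18 (blk 6, set 0) → MISS  vc=[]
1: 0x1b (blk 6, set 0) → L1-HIT  vc=[]
2: 0x1a (blk 6, set 0) → L1-HIT  vc=[]
3: 0x32 (blk 12, set 0) → MISS  vc=[6]
4: 0x1a (blk 6, set 0) → VC-HIT  vc=[12]
5: 0x30 (blk 12, set 0) → VC-HIT  vc=[6]
6: 0x1b (blk 6, set 0) → VC-HIT  vc=[12]
7: 0x18 (blk 6, set 0) → L1-HIT  vc=[12]
8: 0x18 (blk 6, set 0) → L1-HIT  vc=[12]
9: 0x19 (blk 6, set 0) → L1-HIT  vc=[12]
10: 0x1a (blk 6, set 0) → L1-HIT  vc=[12]
11: 0x1b (blk 6, set 0) → L1-HIT  vc=[12]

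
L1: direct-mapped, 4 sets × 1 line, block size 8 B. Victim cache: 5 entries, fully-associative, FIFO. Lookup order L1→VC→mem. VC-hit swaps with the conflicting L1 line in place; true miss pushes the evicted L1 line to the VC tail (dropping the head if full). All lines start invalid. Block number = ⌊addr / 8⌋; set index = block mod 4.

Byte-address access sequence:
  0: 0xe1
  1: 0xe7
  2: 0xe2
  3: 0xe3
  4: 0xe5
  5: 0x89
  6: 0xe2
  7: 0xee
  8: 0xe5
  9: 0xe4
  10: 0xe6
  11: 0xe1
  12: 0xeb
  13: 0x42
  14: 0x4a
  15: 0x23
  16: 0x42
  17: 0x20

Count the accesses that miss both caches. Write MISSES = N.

MISSES = 6

#0 0xe1→b28/s0 MISS; vc=[]
#1 0xe7→b28/s0 L1-HIT; vc=[]
#2 0xe2→b28/s0 L1-HIT; vc=[]
#3 0xe3→b28/s0 L1-HIT; vc=[]
#4 0xe5→b28/s0 L1-HIT; vc=[]
#5 0x89→b17/s1 MISS; vc=[]
#6 0xe2→b28/s0 L1-HIT; vc=[]
#7 0xee→b29/s1 MISS; vc=[17]
#8 0xe5→b28/s0 L1-HIT; vc=[17]
#9 0xe4→b28/s0 L1-HIT; vc=[17]
#10 0xe6→b28/s0 L1-HIT; vc=[17]
#11 0xe1→b28/s0 L1-HIT; vc=[17]
#12 0xeb→b29/s1 L1-HIT; vc=[17]
#13 0x42→b8/s0 MISS; vc=[17,28]
#14 0x4a→b9/s1 MISS; vc=[17,28,29]
#15 0x23→b4/s0 MISS; vc=[17,28,29,8]
#16 0x42→b8/s0 VC-HIT; vc=[17,28,29,4]
#17 0x20→b4/s0 VC-HIT; vc=[17,28,29,8]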